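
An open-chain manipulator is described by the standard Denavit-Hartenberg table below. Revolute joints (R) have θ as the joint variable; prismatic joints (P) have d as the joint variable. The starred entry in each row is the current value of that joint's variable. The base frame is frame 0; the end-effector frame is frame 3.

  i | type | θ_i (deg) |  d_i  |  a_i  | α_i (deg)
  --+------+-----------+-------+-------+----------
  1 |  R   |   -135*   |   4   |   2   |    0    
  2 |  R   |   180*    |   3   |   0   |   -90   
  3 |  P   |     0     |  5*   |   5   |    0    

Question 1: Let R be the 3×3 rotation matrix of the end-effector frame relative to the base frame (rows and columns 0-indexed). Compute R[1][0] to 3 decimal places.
End-effector x-axis (col 0 of R) = (0.7071,0.7071,0.0000)
R[1][0] = 0.7071

0.707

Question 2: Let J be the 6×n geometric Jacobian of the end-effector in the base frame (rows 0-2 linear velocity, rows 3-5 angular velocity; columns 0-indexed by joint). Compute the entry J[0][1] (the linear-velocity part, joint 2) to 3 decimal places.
-7.071

axis z_1 = (0.0000,0.0000,1.0000); lever o_n−o_1 = (0.0000,7.0711,3.0000)
cross product → J_v[:, 1] = (-7.0711,0.0000,0.0000)
J_ω[:, 1] = z_1
entry J[0][1] = -7.0711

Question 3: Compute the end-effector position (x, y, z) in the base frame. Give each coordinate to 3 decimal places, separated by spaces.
after link 1: o_1 = (-1.4142, -1.4142, 4.0000)
after link 2: o_2 = (-1.4142, -1.4142, 7.0000)
after link 3: o_3 = (-1.4142, 5.6569, 7.0000)

-1.414 5.657 7.000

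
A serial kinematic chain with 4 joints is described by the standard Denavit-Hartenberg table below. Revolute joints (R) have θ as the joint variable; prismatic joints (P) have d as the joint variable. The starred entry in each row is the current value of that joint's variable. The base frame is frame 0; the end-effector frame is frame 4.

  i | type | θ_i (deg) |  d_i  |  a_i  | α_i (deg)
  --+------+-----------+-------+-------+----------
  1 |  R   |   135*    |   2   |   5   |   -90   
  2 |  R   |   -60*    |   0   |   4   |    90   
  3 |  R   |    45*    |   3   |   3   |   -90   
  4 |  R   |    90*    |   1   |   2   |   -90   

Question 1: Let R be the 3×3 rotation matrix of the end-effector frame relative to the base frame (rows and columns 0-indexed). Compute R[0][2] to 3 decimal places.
0.750

End-effector z-axis (col 2 of R) = (0.7500,0.2500,-0.6124)
R[0][2] = 0.7500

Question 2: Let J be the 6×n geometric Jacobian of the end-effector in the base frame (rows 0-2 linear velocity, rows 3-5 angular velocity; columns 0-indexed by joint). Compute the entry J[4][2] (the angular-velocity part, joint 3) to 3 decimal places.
axis z_2 = (0.6124,-0.6124,0.5000); lever o_n−o_2 = (-1.8876,-2.1124,1.7247)
cross product → J_v[:, 2] = (-0.0000,-2.0000,-2.4495)
J_ω[:, 2] = z_2
entry J[4][2] = -0.6124

-0.612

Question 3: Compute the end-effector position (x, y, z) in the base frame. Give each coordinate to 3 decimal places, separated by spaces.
-6.837 2.837 7.189

after link 1: o_1 = (-3.5355, 3.5355, 2.0000)
after link 2: o_2 = (-4.9497, 4.9497, 5.4641)
after link 3: o_3 = (-5.3626, 2.3626, 8.8012)
after link 4: o_4 = (-6.8374, 2.8374, 7.1888)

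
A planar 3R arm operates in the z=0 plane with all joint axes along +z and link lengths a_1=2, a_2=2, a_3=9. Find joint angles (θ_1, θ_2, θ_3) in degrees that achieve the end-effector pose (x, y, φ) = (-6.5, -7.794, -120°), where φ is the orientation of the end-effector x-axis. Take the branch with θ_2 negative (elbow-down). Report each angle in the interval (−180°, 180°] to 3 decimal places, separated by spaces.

wrist centre = target − a_3·(cos φ, sin φ) = (-2.0000, 0.0002)
cos θ_2 = (4.0000−2²−2²)/(2·2·2) = -0.5000; θ_2 = -120.0000° (elbow-down)
β = atan2(0.0002,-2.0000) = 179.9935°; ψ = atan2(-1.7321,1.0000) = -60.0000°
θ_1 = β − ψ = 239.9934°
θ_3 = φ − θ_1 − θ_2 = 120.0065° (wrapped to (-180°,180°])

-120.007 -120.000 120.007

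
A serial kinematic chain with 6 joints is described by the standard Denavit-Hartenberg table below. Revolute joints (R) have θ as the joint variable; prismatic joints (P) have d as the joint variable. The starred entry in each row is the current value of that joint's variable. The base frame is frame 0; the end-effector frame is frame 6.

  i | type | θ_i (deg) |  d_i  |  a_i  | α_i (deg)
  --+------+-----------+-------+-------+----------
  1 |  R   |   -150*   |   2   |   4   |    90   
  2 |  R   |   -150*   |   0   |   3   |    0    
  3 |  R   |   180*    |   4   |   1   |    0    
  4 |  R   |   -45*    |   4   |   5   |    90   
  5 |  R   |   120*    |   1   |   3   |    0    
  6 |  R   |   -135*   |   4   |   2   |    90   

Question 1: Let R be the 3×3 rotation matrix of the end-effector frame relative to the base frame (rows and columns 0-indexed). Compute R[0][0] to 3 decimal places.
End-effector x-axis (col 0 of R) = (-0.6786,-0.6907,-0.2500)
R[0][0] = -0.6786

-0.679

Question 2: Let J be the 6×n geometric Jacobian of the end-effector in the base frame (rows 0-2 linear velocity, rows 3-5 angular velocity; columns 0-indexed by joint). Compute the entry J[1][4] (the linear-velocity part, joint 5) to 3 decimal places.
axis z_4 = (0.2241,0.1294,-0.9659); lever o_n−o_4 = (-0.2808,2.2402,-4.9414)
cross product → J_v[:, 4] = (1.5244,1.3788,0.5385)
J_ω[:, 4] = z_4
entry J[1][4] = 1.3788

1.379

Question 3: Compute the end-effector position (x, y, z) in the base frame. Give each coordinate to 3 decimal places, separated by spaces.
-10.427 5.620 -5.235

after link 1: o_1 = (-3.4641, -2.0000, 2.0000)
after link 2: o_2 = (-1.2141, -0.7010, 0.5000)
after link 3: o_3 = (-3.9641, 2.3301, 1.0000)
after link 4: o_4 = (-10.1467, 3.3794, -0.2941)
after link 5: o_5 = (-9.9668, 6.4833, -0.8718)
after link 6: o_6 = (-10.4274, 5.6196, -5.2355)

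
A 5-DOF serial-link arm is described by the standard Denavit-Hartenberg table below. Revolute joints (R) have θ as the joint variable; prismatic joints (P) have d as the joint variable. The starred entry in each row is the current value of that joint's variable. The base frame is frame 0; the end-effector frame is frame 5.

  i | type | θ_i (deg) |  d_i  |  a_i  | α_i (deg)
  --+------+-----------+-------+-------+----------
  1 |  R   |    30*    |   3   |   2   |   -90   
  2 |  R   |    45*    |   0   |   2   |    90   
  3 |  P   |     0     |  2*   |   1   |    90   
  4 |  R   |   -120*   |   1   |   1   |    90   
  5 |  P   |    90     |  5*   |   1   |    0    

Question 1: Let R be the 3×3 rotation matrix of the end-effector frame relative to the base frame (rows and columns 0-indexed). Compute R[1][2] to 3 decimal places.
End-effector z-axis (col 2 of R) = (-0.2241,-0.1294,0.9659)
R[1][2] = -0.1294

-0.129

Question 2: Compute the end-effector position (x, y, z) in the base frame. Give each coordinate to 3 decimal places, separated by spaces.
after link 1: o_1 = (1.7321, 1.0000, 3.0000)
after link 2: o_2 = (2.9568, 1.7071, 1.5858)
after link 3: o_3 = (4.7939, 2.7678, 2.2929)
after link 4: o_4 = (4.4574, 1.4188, 2.0341)
after link 5: o_5 = (3.8367, -0.0943, 6.8637)

3.837 -0.094 6.864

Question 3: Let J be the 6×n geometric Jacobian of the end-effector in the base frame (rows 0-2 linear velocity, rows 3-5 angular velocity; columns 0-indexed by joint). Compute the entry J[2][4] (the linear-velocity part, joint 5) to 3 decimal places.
0.966

prismatic axis z_4 = (-0.2241,-0.1294,0.9659)
J_v[:, 4] = z_4; J_ω[:, 4] = (0,0,0)
entry J[2][4] = 0.9659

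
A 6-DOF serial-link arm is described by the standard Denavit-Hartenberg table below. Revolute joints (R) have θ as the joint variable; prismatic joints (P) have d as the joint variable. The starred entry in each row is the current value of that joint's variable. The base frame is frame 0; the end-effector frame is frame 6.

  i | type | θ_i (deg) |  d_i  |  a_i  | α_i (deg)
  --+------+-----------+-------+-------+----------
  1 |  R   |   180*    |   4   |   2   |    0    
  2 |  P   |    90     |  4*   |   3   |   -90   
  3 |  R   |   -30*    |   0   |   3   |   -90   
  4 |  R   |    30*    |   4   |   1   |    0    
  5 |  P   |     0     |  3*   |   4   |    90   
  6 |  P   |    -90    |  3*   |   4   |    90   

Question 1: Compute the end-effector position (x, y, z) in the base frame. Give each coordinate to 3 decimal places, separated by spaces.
-1.902 -12.147 9.817

after link 1: o_1 = (-2.0000, 0.0000, 4.0000)
after link 2: o_2 = (-2.0000, -3.0000, 8.0000)
after link 3: o_3 = (-2.0000, -5.5981, 9.5000)
after link 4: o_4 = (-2.5000, -8.3481, 6.4689)
after link 5: o_5 = (-4.5000, -12.8481, 5.6029)
after link 6: o_6 = (-1.9019, -12.1471, 9.8170)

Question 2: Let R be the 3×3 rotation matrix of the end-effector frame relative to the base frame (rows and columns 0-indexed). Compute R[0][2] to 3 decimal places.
End-effector z-axis (col 2 of R) = (0.5000,0.7500,-0.4330)
R[0][2] = 0.5000

0.500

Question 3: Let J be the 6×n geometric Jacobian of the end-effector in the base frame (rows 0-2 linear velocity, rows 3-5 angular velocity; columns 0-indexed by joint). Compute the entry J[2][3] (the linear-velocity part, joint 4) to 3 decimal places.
axis z_3 = (0.0000,-0.5000,-0.8660); lever o_n−o_3 = (0.0981,-6.5490,0.3170)
cross product → J_v[:, 3] = (-5.8301,-0.0849,0.0490)
J_ω[:, 3] = z_3
entry J[2][3] = 0.0490

0.049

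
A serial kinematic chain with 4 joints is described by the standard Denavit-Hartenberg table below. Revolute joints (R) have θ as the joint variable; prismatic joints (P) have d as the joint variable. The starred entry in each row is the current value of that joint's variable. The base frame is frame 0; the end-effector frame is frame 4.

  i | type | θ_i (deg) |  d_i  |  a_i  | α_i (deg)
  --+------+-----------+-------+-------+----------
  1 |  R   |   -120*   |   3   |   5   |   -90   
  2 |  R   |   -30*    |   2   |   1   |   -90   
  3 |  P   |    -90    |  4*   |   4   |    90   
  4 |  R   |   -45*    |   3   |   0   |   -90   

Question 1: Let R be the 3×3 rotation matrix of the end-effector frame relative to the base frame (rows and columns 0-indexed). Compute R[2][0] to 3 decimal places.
End-effector x-axis (col 0 of R) = (0.7891,-0.0474,0.6124)
R[2][0] = 0.6124

0.612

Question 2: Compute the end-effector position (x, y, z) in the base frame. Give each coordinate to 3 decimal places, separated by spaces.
2.562 -7.562 -1.464

after link 1: o_1 = (-2.5000, -4.3301, 3.0000)
after link 2: o_2 = (-1.2010, -6.0801, 3.5000)
after link 3: o_3 = (1.2631, -9.8122, 0.0359)
after link 4: o_4 = (2.5622, -7.5622, -1.4641)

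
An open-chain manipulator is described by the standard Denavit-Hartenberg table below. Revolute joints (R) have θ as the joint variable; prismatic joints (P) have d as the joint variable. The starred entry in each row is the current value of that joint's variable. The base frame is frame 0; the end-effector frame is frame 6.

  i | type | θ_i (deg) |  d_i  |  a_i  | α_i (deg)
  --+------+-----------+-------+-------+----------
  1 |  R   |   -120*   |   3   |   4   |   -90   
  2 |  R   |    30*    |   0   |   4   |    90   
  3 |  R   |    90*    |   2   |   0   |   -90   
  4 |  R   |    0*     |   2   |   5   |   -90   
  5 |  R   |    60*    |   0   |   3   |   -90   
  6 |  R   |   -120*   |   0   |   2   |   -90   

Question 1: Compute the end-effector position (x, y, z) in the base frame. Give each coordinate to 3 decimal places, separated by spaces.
after link 1: o_1 = (-2.0000, -3.4641, 3.0000)
after link 2: o_2 = (-3.7321, -6.4641, 1.0000)
after link 3: o_3 = (-4.2321, -7.3301, 2.7321)
after link 4: o_4 = (0.9641, -8.3301, 3.7321)
after link 5: o_5 = (1.1381, -11.0287, 2.4330)
after link 6: o_6 = (1.5131, -9.3792, 1.3660)

1.513 -9.379 1.366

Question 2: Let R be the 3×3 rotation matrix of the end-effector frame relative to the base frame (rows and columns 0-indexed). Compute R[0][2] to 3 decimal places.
End-effector z-axis (col 2 of R) = (0.1752,-0.5625,-0.8080)
R[0][2] = 0.1752

0.175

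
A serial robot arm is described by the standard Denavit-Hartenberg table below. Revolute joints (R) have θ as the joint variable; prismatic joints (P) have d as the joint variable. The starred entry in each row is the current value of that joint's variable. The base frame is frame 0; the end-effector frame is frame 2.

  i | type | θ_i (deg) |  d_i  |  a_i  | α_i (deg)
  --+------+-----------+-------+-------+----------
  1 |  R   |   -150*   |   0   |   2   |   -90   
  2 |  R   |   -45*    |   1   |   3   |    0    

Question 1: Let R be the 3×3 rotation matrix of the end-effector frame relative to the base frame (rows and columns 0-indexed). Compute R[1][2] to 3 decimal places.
End-effector z-axis (col 2 of R) = (0.5000,-0.8660,0.0000)
R[1][2] = -0.8660

-0.866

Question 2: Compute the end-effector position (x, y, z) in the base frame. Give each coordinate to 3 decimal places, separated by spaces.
after link 1: o_1 = (-1.7321, -1.0000, 0.0000)
after link 2: o_2 = (-3.0692, -2.9267, 2.1213)

-3.069 -2.927 2.121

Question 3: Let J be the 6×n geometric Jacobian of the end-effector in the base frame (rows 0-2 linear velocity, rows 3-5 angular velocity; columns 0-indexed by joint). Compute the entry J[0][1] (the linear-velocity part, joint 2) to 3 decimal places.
axis z_1 = (0.5000,-0.8660,0.0000); lever o_n−o_1 = (-1.3371,-1.9267,2.1213)
cross product → J_v[:, 1] = (-1.8371,-1.0607,-2.1213)
J_ω[:, 1] = z_1
entry J[0][1] = -1.8371

-1.837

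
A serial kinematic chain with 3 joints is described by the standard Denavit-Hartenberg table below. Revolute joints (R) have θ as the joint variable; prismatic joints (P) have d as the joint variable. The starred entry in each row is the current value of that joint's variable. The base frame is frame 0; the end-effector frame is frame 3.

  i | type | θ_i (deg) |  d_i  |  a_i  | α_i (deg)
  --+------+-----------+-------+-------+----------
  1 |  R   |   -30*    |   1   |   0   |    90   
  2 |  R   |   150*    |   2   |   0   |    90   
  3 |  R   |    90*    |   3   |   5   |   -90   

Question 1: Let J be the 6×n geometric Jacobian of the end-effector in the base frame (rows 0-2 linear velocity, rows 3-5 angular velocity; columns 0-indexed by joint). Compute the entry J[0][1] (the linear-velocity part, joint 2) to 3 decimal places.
axis z_1 = (-0.5000,-0.8660,0.0000); lever o_n−o_1 = (-2.2010,-6.8122,2.5981)
cross product → J_v[:, 1] = (-2.2500,1.2990,1.5000)
J_ω[:, 1] = z_1
entry J[0][1] = -2.2500

-2.250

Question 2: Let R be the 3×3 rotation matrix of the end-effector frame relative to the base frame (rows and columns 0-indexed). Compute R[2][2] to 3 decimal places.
-0.500

End-effector z-axis (col 2 of R) = (0.7500,-0.4330,-0.5000)
R[2][2] = -0.5000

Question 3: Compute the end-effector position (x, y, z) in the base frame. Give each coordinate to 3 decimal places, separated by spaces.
after link 1: o_1 = (0.0000, 0.0000, 1.0000)
after link 2: o_2 = (-1.0000, -1.7321, 1.0000)
after link 3: o_3 = (-2.2010, -6.8122, 3.5981)

-2.201 -6.812 3.598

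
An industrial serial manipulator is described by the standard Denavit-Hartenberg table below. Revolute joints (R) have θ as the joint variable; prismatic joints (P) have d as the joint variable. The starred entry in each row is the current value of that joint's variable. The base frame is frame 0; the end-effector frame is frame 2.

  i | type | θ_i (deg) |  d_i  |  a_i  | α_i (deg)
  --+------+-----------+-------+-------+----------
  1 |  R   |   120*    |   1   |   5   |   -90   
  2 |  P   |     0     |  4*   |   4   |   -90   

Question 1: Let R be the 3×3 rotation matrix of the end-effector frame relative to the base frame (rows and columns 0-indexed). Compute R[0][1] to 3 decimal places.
End-effector y-axis (col 1 of R) = (0.8660,0.5000,-0.0000)
R[0][1] = 0.8660

0.866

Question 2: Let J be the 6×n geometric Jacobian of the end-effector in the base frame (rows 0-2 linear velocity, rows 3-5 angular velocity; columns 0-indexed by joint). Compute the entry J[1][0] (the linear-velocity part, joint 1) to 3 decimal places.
-7.964

axis z_0 = ẑ; lever o_n−o_0 = (-7.9641,5.7942,1.0000)
cross product → J_v[:, 0] = (-5.7942,-7.9641,0.0000)
J_ω[:, 0] = z_0
entry J[1][0] = -7.9641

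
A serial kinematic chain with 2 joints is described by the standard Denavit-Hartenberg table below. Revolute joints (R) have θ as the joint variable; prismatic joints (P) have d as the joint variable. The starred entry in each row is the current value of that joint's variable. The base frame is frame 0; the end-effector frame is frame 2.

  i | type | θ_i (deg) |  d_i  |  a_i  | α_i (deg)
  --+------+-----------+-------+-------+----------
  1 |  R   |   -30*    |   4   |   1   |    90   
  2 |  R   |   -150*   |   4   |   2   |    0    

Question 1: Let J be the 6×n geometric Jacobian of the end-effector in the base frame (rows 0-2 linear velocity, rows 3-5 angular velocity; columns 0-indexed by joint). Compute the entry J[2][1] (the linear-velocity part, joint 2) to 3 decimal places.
axis z_1 = (-0.5000,-0.8660,0.0000); lever o_n−o_1 = (-3.5000,-2.5981,-1.0000)
cross product → J_v[:, 1] = (0.8660,-0.5000,-1.7321)
J_ω[:, 1] = z_1
entry J[2][1] = -1.7321

-1.732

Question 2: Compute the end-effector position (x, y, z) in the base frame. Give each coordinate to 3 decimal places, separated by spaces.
-2.634 -3.098 3.000

after link 1: o_1 = (0.8660, -0.5000, 4.0000)
after link 2: o_2 = (-2.6340, -3.0981, 3.0000)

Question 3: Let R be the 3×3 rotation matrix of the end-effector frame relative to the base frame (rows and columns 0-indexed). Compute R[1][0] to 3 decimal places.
0.433

End-effector x-axis (col 0 of R) = (-0.7500,0.4330,-0.5000)
R[1][0] = 0.4330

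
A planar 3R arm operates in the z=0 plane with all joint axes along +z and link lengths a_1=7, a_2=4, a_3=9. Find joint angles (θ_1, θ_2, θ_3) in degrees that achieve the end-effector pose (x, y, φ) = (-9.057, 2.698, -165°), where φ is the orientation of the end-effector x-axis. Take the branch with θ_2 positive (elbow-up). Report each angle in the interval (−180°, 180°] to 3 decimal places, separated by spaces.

59.998 134.993 0.009

wrist centre = target − a_3·(cos φ, sin φ) = (-0.3637, 5.0274)
cos θ_2 = (25.4067−7²−4²)/(2·7·4) = -0.7070; θ_2 = 134.9932° (elbow-up)
β = atan2(5.0274,-0.3637) = 94.1374°; ψ = atan2(2.8288,4.1719) = 34.1392°
θ_1 = β − ψ = 59.9982°
θ_3 = φ − θ_1 − θ_2 = 0.0086° (wrapped to (-180°,180°])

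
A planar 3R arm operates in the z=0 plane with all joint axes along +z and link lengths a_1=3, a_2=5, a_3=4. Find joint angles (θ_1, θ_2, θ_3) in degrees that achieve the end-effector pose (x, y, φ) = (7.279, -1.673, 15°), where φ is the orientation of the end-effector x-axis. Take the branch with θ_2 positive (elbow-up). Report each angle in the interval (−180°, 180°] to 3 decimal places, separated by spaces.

wrist centre = target − a_3·(cos φ, sin φ) = (3.4153, -2.7083)
cos θ_2 = (18.9990−3²−5²)/(2·3·5) = -0.5000; θ_2 = 120.0022° (elbow-up)
β = atan2(-2.7083,3.4153) = -38.4139°; ψ = atan2(4.3300,0.4998) = 83.4152°
θ_1 = β − ψ = -121.8291°
θ_3 = φ − θ_1 − θ_2 = 16.8269° (wrapped to (-180°,180°])

-121.829 120.002 16.827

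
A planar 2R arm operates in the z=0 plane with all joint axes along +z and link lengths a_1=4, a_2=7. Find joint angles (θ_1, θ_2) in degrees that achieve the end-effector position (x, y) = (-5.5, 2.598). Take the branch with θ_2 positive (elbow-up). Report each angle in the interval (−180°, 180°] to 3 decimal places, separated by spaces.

cos θ_2 = (36.9996−4²−7²)/(2·4·7) = -0.5000; θ_2 = 120.0005° (elbow-up)
β = atan2(2.5980,-5.5000) = 154.7157°; ψ = atan2(6.0621,0.5000) = 85.2854°
θ_1 = β − ψ = 69.4302°

69.430 120.000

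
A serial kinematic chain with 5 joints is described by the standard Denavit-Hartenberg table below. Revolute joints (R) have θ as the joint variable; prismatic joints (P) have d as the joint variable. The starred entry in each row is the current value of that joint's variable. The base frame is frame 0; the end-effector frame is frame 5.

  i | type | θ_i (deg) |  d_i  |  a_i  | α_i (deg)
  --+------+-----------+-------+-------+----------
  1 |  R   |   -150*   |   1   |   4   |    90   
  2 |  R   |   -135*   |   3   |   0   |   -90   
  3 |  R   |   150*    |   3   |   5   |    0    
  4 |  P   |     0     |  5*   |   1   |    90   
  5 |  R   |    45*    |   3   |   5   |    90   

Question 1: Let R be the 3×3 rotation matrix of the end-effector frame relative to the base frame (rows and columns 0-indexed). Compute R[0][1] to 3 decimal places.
End-effector y-axis (col 1 of R) = (0.7392,-0.5732,-0.3536)
R[0][1] = 0.7392

0.739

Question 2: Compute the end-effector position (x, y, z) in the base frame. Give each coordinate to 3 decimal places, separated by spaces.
-12.484 -12.249 -2.378

after link 1: o_1 = (-3.4641, -2.0000, 1.0000)
after link 2: o_2 = (-4.9641, 0.5981, 1.0000)
after link 3: o_3 = (-8.2029, -4.1586, 1.9405)
after link 4: o_4 = (-11.5451, -6.6655, -0.9826)
after link 5: o_5 = (-12.4836, -12.2487, -2.3782)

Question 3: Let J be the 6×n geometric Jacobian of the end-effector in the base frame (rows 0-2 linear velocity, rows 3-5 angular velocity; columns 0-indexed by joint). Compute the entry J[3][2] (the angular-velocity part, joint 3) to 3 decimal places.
axis z_2 = (-0.6124,-0.3536,-0.7071); lever o_n−o_2 = (-7.5195,-12.8468,-3.3782)
cross product → J_v[:, 2] = (-7.8896,3.2484,5.2084)
J_ω[:, 2] = z_2
entry J[3][2] = -0.6124

-0.612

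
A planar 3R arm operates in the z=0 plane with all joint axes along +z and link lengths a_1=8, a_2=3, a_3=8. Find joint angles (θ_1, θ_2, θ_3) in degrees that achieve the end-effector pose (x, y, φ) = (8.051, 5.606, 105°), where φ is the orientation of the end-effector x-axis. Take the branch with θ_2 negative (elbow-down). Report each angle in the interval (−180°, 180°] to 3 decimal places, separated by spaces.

wrist centre = target − a_3·(cos φ, sin φ) = (10.1216, -2.1214)
cos θ_2 = (106.9462−8²−3²)/(2·8·3) = 0.7072; θ_2 = -44.9915° (elbow-down)
β = atan2(-2.1214,10.1216) = -11.8374°; ψ = atan2(-2.1210,10.1216) = -11.8352°
θ_1 = β − ψ = -0.0023°
θ_3 = φ − θ_1 − θ_2 = 149.9937° (wrapped to (-180°,180°])

-0.002 -44.991 149.994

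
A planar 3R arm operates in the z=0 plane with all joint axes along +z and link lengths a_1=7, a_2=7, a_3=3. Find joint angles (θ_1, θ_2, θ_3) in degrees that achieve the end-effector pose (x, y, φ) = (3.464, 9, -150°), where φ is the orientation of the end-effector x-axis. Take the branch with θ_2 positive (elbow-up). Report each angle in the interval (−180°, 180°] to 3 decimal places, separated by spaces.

30.000 60.001 119.999

wrist centre = target − a_3·(cos φ, sin φ) = (6.0621, 10.5000)
cos θ_2 = (146.9988−7²−7²)/(2·7·7) = 0.5000; θ_2 = 60.0008° (elbow-up)
β = atan2(10.5000,6.0621) = 60.0004°; ψ = atan2(6.0622,10.4999) = 30.0004°
θ_1 = β − ψ = 30.0000°
θ_3 = φ − θ_1 − θ_2 = 119.9992° (wrapped to (-180°,180°])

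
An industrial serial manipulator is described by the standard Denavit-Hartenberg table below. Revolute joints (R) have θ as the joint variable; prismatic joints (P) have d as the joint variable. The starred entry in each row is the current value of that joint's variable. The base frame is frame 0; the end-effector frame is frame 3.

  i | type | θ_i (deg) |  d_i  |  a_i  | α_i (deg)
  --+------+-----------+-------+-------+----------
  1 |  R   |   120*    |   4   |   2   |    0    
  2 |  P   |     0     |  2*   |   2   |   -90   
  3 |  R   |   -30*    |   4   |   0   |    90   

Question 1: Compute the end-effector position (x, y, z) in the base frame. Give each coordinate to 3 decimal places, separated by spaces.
after link 1: o_1 = (-1.0000, 1.7321, 4.0000)
after link 2: o_2 = (-2.0000, 3.4641, 6.0000)
after link 3: o_3 = (-5.4641, 1.4641, 6.0000)

-5.464 1.464 6.000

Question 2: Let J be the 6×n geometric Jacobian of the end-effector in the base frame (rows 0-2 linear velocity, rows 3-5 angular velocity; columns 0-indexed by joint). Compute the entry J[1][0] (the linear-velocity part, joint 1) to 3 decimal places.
-5.464

axis z_0 = ẑ; lever o_n−o_0 = (-5.4641,1.4641,6.0000)
cross product → J_v[:, 0] = (-1.4641,-5.4641,0.0000)
J_ω[:, 0] = z_0
entry J[1][0] = -5.4641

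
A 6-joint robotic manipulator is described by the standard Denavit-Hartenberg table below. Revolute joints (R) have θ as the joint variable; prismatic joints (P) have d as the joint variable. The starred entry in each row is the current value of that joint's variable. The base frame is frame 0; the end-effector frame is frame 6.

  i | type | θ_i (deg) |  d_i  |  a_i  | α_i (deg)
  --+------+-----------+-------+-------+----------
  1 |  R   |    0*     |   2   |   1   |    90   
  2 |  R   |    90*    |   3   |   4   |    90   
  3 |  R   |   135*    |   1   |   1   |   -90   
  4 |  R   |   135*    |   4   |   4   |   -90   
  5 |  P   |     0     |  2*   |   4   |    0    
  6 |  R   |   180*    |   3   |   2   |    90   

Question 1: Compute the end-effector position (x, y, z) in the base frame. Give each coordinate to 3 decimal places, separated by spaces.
after link 1: o_1 = (1.0000, 0.0000, 2.0000)
after link 2: o_2 = (1.0000, -3.0000, 6.0000)
after link 3: o_3 = (2.0000, -3.7071, 5.2929)
after link 4: o_4 = (-0.8284, 1.1213, 4.4645)
after link 5: o_5 = (-2.2426, 4.1213, 7.4645)
after link 6: o_6 = (1.2929, 4.6213, 7.9645)

1.293 4.621 7.964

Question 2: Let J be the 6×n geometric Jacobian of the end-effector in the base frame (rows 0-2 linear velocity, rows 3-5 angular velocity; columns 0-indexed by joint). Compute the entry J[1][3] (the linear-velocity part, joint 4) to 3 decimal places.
0.500

axis z_3 = (0.0000,0.7071,-0.7071); lever o_n−o_3 = (-0.7071,8.3284,2.6716)
cross product → J_v[:, 3] = (7.7782,0.5000,0.5000)
J_ω[:, 3] = z_3
entry J[1][3] = 0.5000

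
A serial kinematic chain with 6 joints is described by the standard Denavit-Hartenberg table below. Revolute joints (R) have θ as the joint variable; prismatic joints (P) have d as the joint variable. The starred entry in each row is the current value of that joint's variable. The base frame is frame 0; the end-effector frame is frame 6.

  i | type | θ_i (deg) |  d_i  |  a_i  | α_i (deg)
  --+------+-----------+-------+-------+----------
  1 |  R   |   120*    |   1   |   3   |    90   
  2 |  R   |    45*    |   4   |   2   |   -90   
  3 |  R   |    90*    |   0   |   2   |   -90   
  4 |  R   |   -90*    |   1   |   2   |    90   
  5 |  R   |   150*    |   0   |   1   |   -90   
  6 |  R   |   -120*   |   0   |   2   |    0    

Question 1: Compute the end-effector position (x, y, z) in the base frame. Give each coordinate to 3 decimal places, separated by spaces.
2.086 3.852 3.121

after link 1: o_1 = (-1.5000, 2.5981, 1.0000)
after link 2: o_2 = (1.2570, 5.8228, 2.4142)
after link 3: o_3 = (-0.4751, 4.8228, 2.4142)
after link 4: o_4 = (0.5856, 2.9857, 3.1213)
after link 5: o_5 = (0.4562, 3.2098, 2.1554)
after link 6: o_6 = (2.0856, 3.8517, 3.1213)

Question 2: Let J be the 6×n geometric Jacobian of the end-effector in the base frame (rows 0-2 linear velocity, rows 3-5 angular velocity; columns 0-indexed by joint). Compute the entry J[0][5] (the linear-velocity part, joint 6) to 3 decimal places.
axis z_5 = (-0.4830,0.8365,0.2588); lever o_n−o_5 = (1.6294,0.6419,0.9659)
cross product → J_v[:, 5] = (0.6419,0.8882,-1.6730)
J_ω[:, 5] = z_5
entry J[0][5] = 0.6419

0.642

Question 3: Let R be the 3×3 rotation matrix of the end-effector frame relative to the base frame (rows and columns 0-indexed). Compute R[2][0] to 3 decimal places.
End-effector x-axis (col 0 of R) = (0.8147,0.3209,0.4830)
R[2][0] = 0.4830

0.483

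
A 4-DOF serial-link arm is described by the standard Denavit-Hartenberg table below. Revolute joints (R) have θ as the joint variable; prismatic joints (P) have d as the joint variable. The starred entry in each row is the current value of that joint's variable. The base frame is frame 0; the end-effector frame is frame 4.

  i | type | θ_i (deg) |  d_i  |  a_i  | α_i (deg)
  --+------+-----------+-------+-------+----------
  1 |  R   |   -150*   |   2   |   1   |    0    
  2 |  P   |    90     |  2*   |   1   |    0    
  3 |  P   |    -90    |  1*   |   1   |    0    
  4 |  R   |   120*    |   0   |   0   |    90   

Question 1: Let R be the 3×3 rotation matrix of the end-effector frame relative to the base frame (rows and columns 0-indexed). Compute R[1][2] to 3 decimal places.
End-effector z-axis (col 2 of R) = (-0.5000,-0.8660,0.0000)
R[1][2] = -0.8660

-0.866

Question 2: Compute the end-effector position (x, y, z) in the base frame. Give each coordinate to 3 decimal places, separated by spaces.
-1.232 -1.866 5.000

after link 1: o_1 = (-0.8660, -0.5000, 2.0000)
after link 2: o_2 = (-0.3660, -1.3660, 4.0000)
after link 3: o_3 = (-1.2321, -1.8660, 5.0000)
after link 4: o_4 = (-1.2321, -1.8660, 5.0000)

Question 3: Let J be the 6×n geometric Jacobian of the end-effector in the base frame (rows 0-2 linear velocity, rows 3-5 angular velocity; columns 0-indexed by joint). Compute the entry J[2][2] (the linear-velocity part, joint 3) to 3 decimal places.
1.000

prismatic axis z_2 = (0.0000,0.0000,1.0000)
J_v[:, 2] = z_2; J_ω[:, 2] = (0,0,0)
entry J[2][2] = 1.0000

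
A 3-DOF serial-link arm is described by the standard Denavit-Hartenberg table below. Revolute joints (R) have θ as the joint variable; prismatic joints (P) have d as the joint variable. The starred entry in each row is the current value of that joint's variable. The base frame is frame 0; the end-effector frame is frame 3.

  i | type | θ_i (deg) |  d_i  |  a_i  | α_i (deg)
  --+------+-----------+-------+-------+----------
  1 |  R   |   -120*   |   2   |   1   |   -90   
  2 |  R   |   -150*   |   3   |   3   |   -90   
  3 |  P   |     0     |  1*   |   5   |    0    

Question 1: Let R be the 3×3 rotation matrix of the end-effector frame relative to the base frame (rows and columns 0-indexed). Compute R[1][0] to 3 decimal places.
0.750

End-effector x-axis (col 0 of R) = (0.4330,0.7500,0.5000)
R[1][0] = 0.7500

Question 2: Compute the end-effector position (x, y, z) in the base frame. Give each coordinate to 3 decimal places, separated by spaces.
5.312 3.201 6.866

after link 1: o_1 = (-0.5000, -0.8660, 2.0000)
after link 2: o_2 = (3.3971, -0.1160, 3.5000)
after link 3: o_3 = (5.3122, 3.2010, 6.8660)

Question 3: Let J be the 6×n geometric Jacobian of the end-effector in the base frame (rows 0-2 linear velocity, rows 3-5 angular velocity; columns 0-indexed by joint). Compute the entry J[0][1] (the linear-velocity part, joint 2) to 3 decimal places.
-2.433

axis z_1 = (0.8660,-0.5000,0.0000); lever o_n−o_1 = (5.8122,4.0670,4.8660)
cross product → J_v[:, 1] = (-2.4330,-4.2141,6.4282)
J_ω[:, 1] = z_1
entry J[0][1] = -2.4330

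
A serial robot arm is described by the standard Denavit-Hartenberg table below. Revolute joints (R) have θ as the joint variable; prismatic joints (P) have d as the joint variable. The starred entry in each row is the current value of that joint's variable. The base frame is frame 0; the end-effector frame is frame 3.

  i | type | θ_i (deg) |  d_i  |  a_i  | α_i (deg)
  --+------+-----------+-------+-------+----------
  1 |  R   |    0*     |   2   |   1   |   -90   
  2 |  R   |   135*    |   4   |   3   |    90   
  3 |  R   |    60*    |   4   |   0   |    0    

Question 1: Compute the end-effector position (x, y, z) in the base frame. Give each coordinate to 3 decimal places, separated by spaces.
after link 1: o_1 = (1.0000, 0.0000, 2.0000)
after link 2: o_2 = (-1.1213, 4.0000, -0.1213)
after link 3: o_3 = (1.7071, 4.0000, -2.9497)

1.707 4.000 -2.950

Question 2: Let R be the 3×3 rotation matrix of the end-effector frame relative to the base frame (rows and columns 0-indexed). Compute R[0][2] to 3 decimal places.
End-effector z-axis (col 2 of R) = (0.7071,0.0000,-0.7071)
R[0][2] = 0.7071

0.707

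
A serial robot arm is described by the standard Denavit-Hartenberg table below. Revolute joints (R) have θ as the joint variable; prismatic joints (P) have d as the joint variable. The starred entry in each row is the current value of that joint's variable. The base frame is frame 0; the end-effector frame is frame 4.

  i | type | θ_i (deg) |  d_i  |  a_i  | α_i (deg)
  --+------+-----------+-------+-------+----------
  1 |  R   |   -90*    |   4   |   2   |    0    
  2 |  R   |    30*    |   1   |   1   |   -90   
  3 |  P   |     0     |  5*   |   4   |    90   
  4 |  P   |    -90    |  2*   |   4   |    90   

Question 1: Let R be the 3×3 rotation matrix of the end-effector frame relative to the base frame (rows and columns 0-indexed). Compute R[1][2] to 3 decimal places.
End-effector z-axis (col 2 of R) = (-0.5000,0.8660,0.0000)
R[1][2] = 0.8660

0.866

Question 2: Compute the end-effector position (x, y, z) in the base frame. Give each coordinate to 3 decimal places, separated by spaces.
after link 1: o_1 = (0.0000, -2.0000, 4.0000)
after link 2: o_2 = (0.5000, -2.8660, 5.0000)
after link 3: o_3 = (6.8301, -3.8301, 5.0000)
after link 4: o_4 = (3.3660, -5.8301, 7.0000)

3.366 -5.830 7.000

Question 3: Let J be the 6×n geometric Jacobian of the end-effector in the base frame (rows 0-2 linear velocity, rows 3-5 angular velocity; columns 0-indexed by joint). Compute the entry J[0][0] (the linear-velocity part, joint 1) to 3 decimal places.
5.830

axis z_0 = ẑ; lever o_n−o_0 = (3.3660,-5.8301,7.0000)
cross product → J_v[:, 0] = (5.8301,3.3660,-0.0000)
J_ω[:, 0] = z_0
entry J[0][0] = 5.8301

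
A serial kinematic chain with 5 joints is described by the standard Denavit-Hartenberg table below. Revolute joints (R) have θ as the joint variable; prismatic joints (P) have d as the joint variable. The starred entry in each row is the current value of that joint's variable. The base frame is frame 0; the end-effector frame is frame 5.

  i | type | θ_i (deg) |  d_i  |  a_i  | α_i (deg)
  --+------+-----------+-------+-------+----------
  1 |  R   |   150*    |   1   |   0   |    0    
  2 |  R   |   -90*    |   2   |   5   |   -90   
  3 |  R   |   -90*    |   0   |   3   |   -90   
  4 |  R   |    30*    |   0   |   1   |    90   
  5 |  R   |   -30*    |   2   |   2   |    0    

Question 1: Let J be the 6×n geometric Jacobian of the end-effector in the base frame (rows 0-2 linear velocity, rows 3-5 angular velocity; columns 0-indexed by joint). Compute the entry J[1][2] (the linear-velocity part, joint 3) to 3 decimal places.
axis z_2 = (-0.8660,0.5000,0.0000); lever o_n−o_2 = (-0.8170,-0.6830,6.3660)
cross product → J_v[:, 2] = (3.1830,5.5131,1.0000)
J_ω[:, 2] = z_2
entry J[1][2] = 5.5131

5.513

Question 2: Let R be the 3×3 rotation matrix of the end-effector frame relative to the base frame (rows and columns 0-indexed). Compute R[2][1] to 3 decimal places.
End-effector y-axis (col 1 of R) = (0.6495,0.6250,0.4330)
R[2][1] = 0.4330

0.433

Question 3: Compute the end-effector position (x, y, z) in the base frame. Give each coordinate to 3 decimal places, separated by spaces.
after link 1: o_1 = (0.0000, 0.0000, 1.0000)
after link 2: o_2 = (2.5000, 4.3301, 3.0000)
after link 3: o_3 = (2.5000, 4.3301, 6.0000)
after link 4: o_4 = (2.9330, 4.0801, 6.8660)
after link 5: o_5 = (1.6830, 3.6471, 9.3660)

1.683 3.647 9.366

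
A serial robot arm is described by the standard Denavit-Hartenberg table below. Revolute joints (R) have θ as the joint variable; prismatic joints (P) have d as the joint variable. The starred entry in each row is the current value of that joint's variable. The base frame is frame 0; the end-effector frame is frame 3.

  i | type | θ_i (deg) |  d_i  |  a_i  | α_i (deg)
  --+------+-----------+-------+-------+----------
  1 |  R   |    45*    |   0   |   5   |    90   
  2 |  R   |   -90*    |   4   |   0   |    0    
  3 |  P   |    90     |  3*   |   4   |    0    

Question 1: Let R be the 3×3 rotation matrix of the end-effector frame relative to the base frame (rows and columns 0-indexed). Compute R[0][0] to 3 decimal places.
0.707

End-effector x-axis (col 0 of R) = (0.7071,0.7071,0.0000)
R[0][0] = 0.7071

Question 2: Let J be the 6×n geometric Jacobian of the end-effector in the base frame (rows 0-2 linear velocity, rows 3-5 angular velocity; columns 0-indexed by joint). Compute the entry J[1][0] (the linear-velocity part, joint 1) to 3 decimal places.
11.314

axis z_0 = ẑ; lever o_n−o_0 = (11.3137,1.4142,0.0000)
cross product → J_v[:, 0] = (-1.4142,11.3137,0.0000)
J_ω[:, 0] = z_0
entry J[1][0] = 11.3137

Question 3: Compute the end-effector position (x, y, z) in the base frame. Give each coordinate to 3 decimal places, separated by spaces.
11.314 1.414 0.000

after link 1: o_1 = (3.5355, 3.5355, 0.0000)
after link 2: o_2 = (6.3640, 0.7071, 0.0000)
after link 3: o_3 = (11.3137, 1.4142, 0.0000)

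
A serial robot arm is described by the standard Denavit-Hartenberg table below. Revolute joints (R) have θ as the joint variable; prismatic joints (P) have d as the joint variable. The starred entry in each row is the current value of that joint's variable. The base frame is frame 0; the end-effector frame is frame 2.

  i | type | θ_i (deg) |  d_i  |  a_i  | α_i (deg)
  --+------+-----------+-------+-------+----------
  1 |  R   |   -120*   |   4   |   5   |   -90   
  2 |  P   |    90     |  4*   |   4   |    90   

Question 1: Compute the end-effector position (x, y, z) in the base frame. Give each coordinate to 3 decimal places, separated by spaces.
after link 1: o_1 = (-2.5000, -4.3301, 4.0000)
after link 2: o_2 = (0.9641, -6.3301, 0.0000)

0.964 -6.330 0.000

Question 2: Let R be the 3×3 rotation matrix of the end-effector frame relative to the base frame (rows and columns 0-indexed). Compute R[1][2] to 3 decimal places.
-0.866

End-effector z-axis (col 2 of R) = (-0.5000,-0.8660,0.0000)
R[1][2] = -0.8660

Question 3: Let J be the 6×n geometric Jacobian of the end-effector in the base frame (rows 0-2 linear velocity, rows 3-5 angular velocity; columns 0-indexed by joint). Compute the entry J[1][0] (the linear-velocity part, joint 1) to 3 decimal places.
axis z_0 = ẑ; lever o_n−o_0 = (0.9641,-6.3301,0.0000)
cross product → J_v[:, 0] = (6.3301,0.9641,-0.0000)
J_ω[:, 0] = z_0
entry J[1][0] = 0.9641

0.964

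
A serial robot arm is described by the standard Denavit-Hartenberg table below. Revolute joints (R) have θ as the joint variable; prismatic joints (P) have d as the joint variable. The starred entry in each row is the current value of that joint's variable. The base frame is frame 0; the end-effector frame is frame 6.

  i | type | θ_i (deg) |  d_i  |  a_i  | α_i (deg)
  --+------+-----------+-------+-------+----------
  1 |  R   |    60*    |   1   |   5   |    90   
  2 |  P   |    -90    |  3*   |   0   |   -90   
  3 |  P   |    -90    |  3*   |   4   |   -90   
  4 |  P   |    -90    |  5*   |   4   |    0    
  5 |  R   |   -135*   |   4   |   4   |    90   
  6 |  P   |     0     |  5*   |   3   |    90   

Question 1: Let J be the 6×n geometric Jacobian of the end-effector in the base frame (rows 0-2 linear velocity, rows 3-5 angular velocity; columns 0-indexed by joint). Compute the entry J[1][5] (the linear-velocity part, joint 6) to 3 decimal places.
prismatic axis z_5 = (0.2588,-0.9659,-0.0000)
J_v[:, 5] = z_5; J_ω[:, 5] = (0,0,0)
entry J[1][5] = -0.9659

-0.966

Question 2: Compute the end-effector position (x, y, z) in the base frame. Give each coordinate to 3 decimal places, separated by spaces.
6.595 0.251 -8.000

after link 1: o_1 = (2.5000, 4.3301, 1.0000)
after link 2: o_2 = (5.0981, 2.8301, 1.0000)
after link 3: o_3 = (10.0622, 3.4282, 1.0000)
after link 4: o_4 = (12.0622, 6.8923, -4.0000)
after link 5: o_5 = (8.1985, 5.8570, -8.0000)
after link 6: o_6 = (6.5948, 0.2509, -8.0000)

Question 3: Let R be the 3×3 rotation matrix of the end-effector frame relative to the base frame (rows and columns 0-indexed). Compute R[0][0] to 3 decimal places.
End-effector x-axis (col 0 of R) = (-0.9659,-0.2588,-0.0000)
R[0][0] = -0.9659

-0.966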